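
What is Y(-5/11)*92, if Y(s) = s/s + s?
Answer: 552/11 ≈ 50.182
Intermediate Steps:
Y(s) = 1 + s
Y(-5/11)*92 = (1 - 5/11)*92 = (6/11)*92 = 552/11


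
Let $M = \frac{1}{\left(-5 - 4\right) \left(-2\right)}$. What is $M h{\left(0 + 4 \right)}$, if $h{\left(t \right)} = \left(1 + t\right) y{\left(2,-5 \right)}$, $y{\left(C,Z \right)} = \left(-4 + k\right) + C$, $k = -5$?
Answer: $- \frac{35}{18} \approx -1.9444$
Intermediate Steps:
$y{\left(C,Z \right)} = -9 + C$ ($y{\left(C,Z \right)} = \left(-4 - 5\right) + C = -9 + C$)
$M = \frac{1}{18}$ ($M = \frac{1}{\left(-9\right) \left(-2\right)} = \frac{1}{18} \approx 0.055556$)
$h{\left(t \right)} = -7 - 7 t$ ($h{\left(t \right)} = \left(1 + t\right) \left(-9 + 2\right) = \left(1 + t\right) \left(-7\right) = -7 - 7 t$)
$M h{\left(0 + 4 \right)} = \frac{-7 - 7 \left(0 + 4\right)}{18} = \frac{-7 - 28}{18} = \frac{1}{18} \left(-35\right) = - \frac{35}{18}$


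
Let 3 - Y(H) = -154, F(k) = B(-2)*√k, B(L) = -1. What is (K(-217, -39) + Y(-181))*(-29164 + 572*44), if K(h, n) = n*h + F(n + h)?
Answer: -34445520 + 63936*I ≈ -3.4446e+7 + 63936.0*I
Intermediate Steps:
F(k) = -√k
Y(H) = 157 (Y(H) = 3 - 1*(-154) = 3 + 154 = 157)
K(h, n) = -√(h + n) + h*n (K(h, n) = n*h - √(n + h) = h*n - √(h + n) = -√(h + n) + h*n)
(K(-217, -39) + Y(-181))*(-29164 + 572*44) = ((-√(-217 - 39) - 217*(-39)) + 157)*(-29164 + 572*44) = ((-√(-256) + 8463) + 157)*(-29164 + 25168) = ((-16*I + 8463) + 157)*(-3996) = ((8463 - 16*I) + 157)*(-3996) = (8620 - 16*I)*(-3996) = -34445520 + 63936*I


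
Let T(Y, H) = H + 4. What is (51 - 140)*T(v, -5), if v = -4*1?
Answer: 89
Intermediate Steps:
v = -4
T(Y, H) = 4 + H
(51 - 140)*T(v, -5) = (51 - 140)*(4 - 5) = -89*(-1) = 89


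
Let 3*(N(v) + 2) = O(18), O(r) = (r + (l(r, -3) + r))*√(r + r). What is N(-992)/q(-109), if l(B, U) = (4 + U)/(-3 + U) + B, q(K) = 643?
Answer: 317/1929 ≈ 0.16433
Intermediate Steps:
l(B, U) = B + (4 + U)/(-3 + U) (l(B, U) = (4 + U)/(-3 + U) + B = B + (4 + U)/(-3 + U))
O(r) = √2*√r*(-⅙ + 3*r) (O(r) = (r + ((4 - 3 - 3*r + r*(-3))/(-3 - 3) + r))*√(r + r) = (r + ((4 - 3 - 3*r - 3*r)/(-6) + r))*√(2*r) = (r + (-(1 - 6*r)/6 + r))*(√2*√r) = (r + ((-⅙ + r) + r))*(√2*√r) = (r + (-⅙ + 2*r))*(√2*√r) = (-⅙ + 3*r)*(√2*√r) = √2*√r*(-⅙ + 3*r))
N(v) = 317/3 (N(v) = -2 + (√2*√18*(-1 + 18*18)/6)/3 = -2 + (√2*(3*√2)*(-1 + 324)/6)/3 = -2 + ((⅙)*√2*(3*√2)*323)/3 = -2 + (⅓)*323 = -2 + 323/3 = 317/3)
N(-992)/q(-109) = (317/3)/643 = (317/3)*(1/643) = 317/1929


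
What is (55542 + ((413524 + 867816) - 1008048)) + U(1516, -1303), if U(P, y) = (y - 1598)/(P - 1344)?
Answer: 56556547/172 ≈ 3.2882e+5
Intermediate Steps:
U(P, y) = (-1598 + y)/(-1344 + P)
(55542 + ((413524 + 867816) - 1008048)) + U(1516, -1303) = (55542 + ((413524 + 867816) - 1008048)) + (-1598 - 1303)/(-1344 + 1516) = (55542 + (1281340 - 1008048)) - 2901/172 = (55542 + 273292) + (1/172)*(-2901) = 328834 - 2901/172 = 56556547/172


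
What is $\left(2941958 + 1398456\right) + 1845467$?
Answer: $6185881$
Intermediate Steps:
$\left(2941958 + 1398456\right) + 1845467 = 4340414 + 1845467 = 6185881$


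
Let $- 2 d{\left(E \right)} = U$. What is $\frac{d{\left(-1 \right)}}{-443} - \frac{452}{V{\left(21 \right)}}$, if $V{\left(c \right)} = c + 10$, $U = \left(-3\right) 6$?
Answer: $- \frac{200515}{13733} \approx -14.601$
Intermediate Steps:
$U = -18$
$d{\left(E \right)} = 9$ ($d{\left(E \right)} = \left(- \frac{1}{2}\right) \left(-18\right) = 9$)
$V{\left(c \right)} = 10 + c$
$\frac{d{\left(-1 \right)}}{-443} - \frac{452}{V{\left(21 \right)}} = \frac{9}{-443} - \frac{452}{10 + 21} = 9 \left(- \frac{1}{443}\right) - \frac{452}{31} = - \frac{9}{443} - \frac{452}{31} = - \frac{200515}{13733}$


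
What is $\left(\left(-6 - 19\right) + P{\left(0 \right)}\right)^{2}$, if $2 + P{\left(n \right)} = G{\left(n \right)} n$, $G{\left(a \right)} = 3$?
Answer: $729$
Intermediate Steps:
$P{\left(n \right)} = -2 + 3 n$
$\left(\left(-6 - 19\right) + P{\left(0 \right)}\right)^{2} = \left(\left(-6 - 19\right) + \left(-2 + 3 \cdot 0\right)\right)^{2} = \left(\left(-6 - 19\right) + \left(-2 + 0\right)\right)^{2} = \left(-25 - 2\right)^{2} = \left(-27\right)^{2} = 729$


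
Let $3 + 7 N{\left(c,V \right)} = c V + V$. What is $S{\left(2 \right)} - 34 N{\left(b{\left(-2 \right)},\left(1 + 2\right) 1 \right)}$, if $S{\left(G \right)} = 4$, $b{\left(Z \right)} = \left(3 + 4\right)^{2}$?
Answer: $-710$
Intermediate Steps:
$b{\left(Z \right)} = 49$ ($b{\left(Z \right)} = 7^{2} = 49$)
$N{\left(c,V \right)} = - \frac{3}{7} + \frac{V}{7} + \frac{V c}{7}$ ($N{\left(c,V \right)} = - \frac{3}{7} + \frac{c V + V}{7} = - \frac{3}{7} + \frac{V c + V}{7} = - \frac{3}{7} + \frac{V + V c}{7} = - \frac{3}{7} + \left(\frac{V}{7} + \frac{V c}{7}\right) = - \frac{3}{7} + \frac{V}{7} + \frac{V c}{7}$)
$S{\left(2 \right)} - 34 N{\left(b{\left(-2 \right)},\left(1 + 2\right) 1 \right)} = 4 - 34 \left(- \frac{3}{7} + \frac{\left(1 + 2\right) 1}{7} + \frac{1}{7} \left(1 + 2\right) 1 \cdot 49\right) = 4 - 34 \left(- \frac{3}{7} + \frac{3 \cdot 1}{7} + \frac{1}{7} \cdot 3 \cdot 1 \cdot 49\right) = 4 - 34 \left(- \frac{3}{7} + \frac{1}{7} \cdot 3 + \frac{1}{7} \cdot 3 \cdot 49\right) = 4 - 34 \left(- \frac{3}{7} + \frac{3}{7} + 21\right) = 4 - 714 = -710$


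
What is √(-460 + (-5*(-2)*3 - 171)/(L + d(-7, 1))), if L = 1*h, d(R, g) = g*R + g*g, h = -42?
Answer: I*√7313/4 ≈ 21.379*I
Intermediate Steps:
d(R, g) = g² + R*g (d(R, g) = R*g + g² = g² + R*g)
L = -42 (L = 1*(-42) = -42)
√(-460 + (-5*(-2)*3 - 171)/(L + d(-7, 1))) = √(-460 + (-5*(-2)*3 - 171)/(-42 + 1*(-7 + 1))) = √(-460 + (10*3 - 171)/(-42 + 1*(-6))) = √(-460 + (30 - 171)/(-42 - 6)) = √(-460 - 141/(-48)) = √(-460 - 141*(-1/48)) = √(-460 + 47/16) = √(-7313/16) = I*√7313/4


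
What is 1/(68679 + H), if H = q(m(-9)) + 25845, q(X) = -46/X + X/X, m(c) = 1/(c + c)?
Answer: 1/95353 ≈ 1.0487e-5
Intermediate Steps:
m(c) = 1/(2*c)
q(X) = 1 - 46/X (q(X) = -46/X + 1 = 1 - 46/X)
H = 26674 (H = (-46 + (½)/(-9))/(((½)/(-9))) + 25845 = (-46 + (½)*(-⅑))/(((½)*(-⅑))) + 25845 = (-46 - 1/18)/(-1/18) + 25845 = -18*(-829/18) + 25845 = 829 + 25845 = 26674)
1/(68679 + H) = 1/(68679 + 26674) = 1/95353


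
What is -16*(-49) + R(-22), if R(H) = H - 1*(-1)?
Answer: 763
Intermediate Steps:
R(H) = 1 + H (R(H) = H + 1 = 1 + H)
-16*(-49) + R(-22) = -16*(-49) + (1 - 22) = 784 - 21 = 763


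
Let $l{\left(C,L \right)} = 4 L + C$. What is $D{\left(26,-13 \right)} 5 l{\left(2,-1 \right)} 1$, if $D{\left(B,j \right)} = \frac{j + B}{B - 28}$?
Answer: $65$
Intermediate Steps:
$l{\left(C,L \right)} = C + 4 L$
$D{\left(B,j \right)} = \frac{B + j}{-28 + B}$
$D{\left(26,-13 \right)} 5 l{\left(2,-1 \right)} 1 = \frac{26 - 13}{-28 + 26} \cdot 5 \left(2 + 4 \left(-1\right)\right) 1 = \frac{1}{-2} \cdot 13 \cdot 5 \left(2 - 4\right) 1 = \left(- \frac{1}{2}\right) 13 \cdot 5 \left(\left(-2\right) 1\right) = - \frac{13 \cdot 5 \left(-2\right)}{2} = \left(- \frac{13}{2}\right) \left(-10\right) = 65$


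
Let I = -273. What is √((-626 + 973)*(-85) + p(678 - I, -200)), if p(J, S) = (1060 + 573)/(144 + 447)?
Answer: 2*I*√2575269498/591 ≈ 171.73*I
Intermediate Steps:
p(J, S) = 1633/591
√((-626 + 973)*(-85) + p(678 - I, -200)) = √((-626 + 973)*(-85) + 1633/591) = √(347*(-85) + 1633/591) = √(-29495 + 1633/591) = √(-17429912/591) = 2*I*√2575269498/591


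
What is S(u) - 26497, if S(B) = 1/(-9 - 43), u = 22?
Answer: -1377845/52 ≈ -26497.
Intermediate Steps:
S(B) = -1/52 (S(B) = 1/(-52) = -1/52)
S(u) - 26497 = -1/52 - 26497 = -1377845/52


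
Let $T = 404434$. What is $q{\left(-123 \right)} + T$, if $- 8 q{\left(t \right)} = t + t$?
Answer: $\frac{1617859}{4} \approx 4.0447 \cdot 10^{5}$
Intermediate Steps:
$q{\left(t \right)} = - \frac{t}{4}$ ($q{\left(t \right)} = - \frac{t + t}{8} = - \frac{2 t}{8} = - \frac{t}{4}$)
$q{\left(-123 \right)} + T = \left(- \frac{1}{4}\right) \left(-123\right) + 404434 = \frac{123}{4} + 404434 = \frac{1617859}{4}$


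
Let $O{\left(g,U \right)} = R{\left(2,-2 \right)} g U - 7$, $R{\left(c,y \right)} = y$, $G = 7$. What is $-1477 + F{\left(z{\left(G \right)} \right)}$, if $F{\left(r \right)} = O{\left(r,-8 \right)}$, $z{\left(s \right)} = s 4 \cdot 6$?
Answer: $1204$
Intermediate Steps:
$z{\left(s \right)} = 24 s$ ($z{\left(s \right)} = 4 s 6 = 24 s$)
$O{\left(g,U \right)} = -7 - 2 U g$ ($O{\left(g,U \right)} = - 2 g U - 7 = - 2 U g - 7 = -7 - 2 U g$)
$F{\left(r \right)} = -7 + 16 r$ ($F{\left(r \right)} = -7 - - 16 r = -7 + 16 r$)
$-1477 + F{\left(z{\left(G \right)} \right)} = -1477 - \left(7 - 16 \cdot 24 \cdot 7\right) = -1477 + \left(-7 + 16 \cdot 168\right) = -1477 + \left(-7 + 2688\right) = -1477 + 2681 = 1204$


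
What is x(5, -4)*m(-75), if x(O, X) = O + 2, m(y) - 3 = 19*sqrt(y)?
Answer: 21 + 665*I*sqrt(3) ≈ 21.0 + 1151.8*I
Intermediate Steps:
m(y) = 3 + 19*sqrt(y)
x(O, X) = 2 + O
x(5, -4)*m(-75) = (2 + 5)*(3 + 19*sqrt(-75)) = 7*(3 + 19*(5*I*sqrt(3))) = 7*(3 + 95*I*sqrt(3)) = 21 + 665*I*sqrt(3)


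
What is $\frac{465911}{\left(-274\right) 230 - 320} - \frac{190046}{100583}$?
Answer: $- \frac{58900239753}{6370927220} \approx -9.2452$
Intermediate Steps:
$\frac{465911}{\left(-274\right) 230 - 320} - \frac{190046}{100583} = \frac{465911}{-63020 - 320} - \frac{190046}{100583} = \frac{465911}{-63340} - \frac{190046}{100583} = 465911 \left(- \frac{1}{63340}\right) - \frac{190046}{100583} = - \frac{465911}{63340} - \frac{190046}{100583} = - \frac{58900239753}{6370927220}$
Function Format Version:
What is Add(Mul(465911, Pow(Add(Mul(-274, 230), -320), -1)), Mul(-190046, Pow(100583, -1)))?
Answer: Rational(-58900239753, 6370927220) ≈ -9.2452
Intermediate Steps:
Add(Mul(465911, Pow(Add(Mul(-274, 230), -320), -1)), Mul(-190046, Pow(100583, -1))) = Add(Mul(465911, Pow(Add(-63020, -320), -1)), Mul(-190046, Rational(1, 100583))) = Add(Mul(465911, Pow(-63340, -1)), Rational(-190046, 100583)) = Add(Mul(465911, Rational(-1, 63340)), Rational(-190046, 100583)) = Add(Rational(-465911, 63340), Rational(-190046, 100583)) = Rational(-58900239753, 6370927220)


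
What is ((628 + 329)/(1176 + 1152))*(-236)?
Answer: -18821/194 ≈ -97.016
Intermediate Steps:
((628 + 329)/(1176 + 1152))*(-236) = (957/2328)*(-236) = (957*(1/2328))*(-236) = (319/776)*(-236) = -18821/194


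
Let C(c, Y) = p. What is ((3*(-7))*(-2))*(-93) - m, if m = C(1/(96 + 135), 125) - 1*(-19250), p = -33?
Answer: -23123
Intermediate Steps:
C(c, Y) = -33
m = 19217 (m = -33 - 1*(-19250) = -33 + 19250 = 19217)
((3*(-7))*(-2))*(-93) - m = ((3*(-7))*(-2))*(-93) - 1*19217 = -21*(-2)*(-93) - 19217 = 42*(-93) - 19217 = -3906 - 19217 = -23123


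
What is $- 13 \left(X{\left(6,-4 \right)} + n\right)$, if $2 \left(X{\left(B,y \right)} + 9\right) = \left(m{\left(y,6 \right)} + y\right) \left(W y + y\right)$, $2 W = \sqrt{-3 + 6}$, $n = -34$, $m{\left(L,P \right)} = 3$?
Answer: $533 - 13 \sqrt{3} \approx 510.48$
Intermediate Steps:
$W = \frac{\sqrt{3}}{2}$ ($W = \frac{\sqrt{-3 + 6}}{2} = \frac{\sqrt{3}}{2} \approx 0.86602$)
$X{\left(B,y \right)} = -9 + \frac{\left(3 + y\right) \left(y + \frac{y \sqrt{3}}{2}\right)}{2}$ ($X{\left(B,y \right)} = -9 + \frac{\left(3 + y\right) \left(\frac{\sqrt{3}}{2} y + y\right)}{2} = -9 + \frac{\left(3 + y\right) \left(\frac{y \sqrt{3}}{2} + y\right)}{2} = -9 + \frac{\left(3 + y\right) \left(y + \frac{y \sqrt{3}}{2}\right)}{2}$)
$- 13 \left(X{\left(6,-4 \right)} + n\right) = - 13 \left(\left(-9 + \frac{\left(-4\right)^{2}}{2} + \frac{3}{2} \left(-4\right) + \frac{\sqrt{3} \left(-4\right)^{2}}{4} + \frac{3}{4} \left(-4\right) \sqrt{3}\right) - 34\right) = - 13 \left(\left(-9 + \frac{1}{2} \cdot 16 - 6 + \frac{1}{4} \sqrt{3} \cdot 16 - 3 \sqrt{3}\right) - 34\right) = - 13 \left(\left(-9 + 8 - 6 + 4 \sqrt{3} - 3 \sqrt{3}\right) - 34\right) = - 13 \left(\left(-7 + \sqrt{3}\right) - 34\right) = - 13 \left(-41 + \sqrt{3}\right) = 533 - 13 \sqrt{3}$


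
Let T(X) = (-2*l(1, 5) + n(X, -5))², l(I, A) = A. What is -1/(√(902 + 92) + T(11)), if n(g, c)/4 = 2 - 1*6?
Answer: -338/227991 + √994/455982 ≈ -0.0014134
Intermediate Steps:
n(g, c) = -16 (n(g, c) = 4*(2 - 1*6) = 4*(2 - 6) = 4*(-4) = -16)
T(X) = 676 (T(X) = (-2*5 - 16)² = (-10 - 16)² = (-26)² = 676)
-1/(√(902 + 92) + T(11)) = -1/(√(902 + 92) + 676) = -1/(√994 + 676) = -1/(676 + √994)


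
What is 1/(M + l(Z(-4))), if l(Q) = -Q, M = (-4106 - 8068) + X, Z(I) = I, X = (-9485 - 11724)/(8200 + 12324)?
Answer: -20524/249798289 ≈ -8.2162e-5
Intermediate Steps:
X = -21209/20524 ≈ -1.0334
M = -249880385/20524 (M = (-4106 - 8068) - 21209/20524 = -12174 - 21209/20524 = -249880385/20524 ≈ -12175.)
1/(M + l(Z(-4))) = 1/(-249880385/20524 - 1*(-4)) = 1/(-249880385/20524 + 4) = 1/(-249798289/20524) = -20524/249798289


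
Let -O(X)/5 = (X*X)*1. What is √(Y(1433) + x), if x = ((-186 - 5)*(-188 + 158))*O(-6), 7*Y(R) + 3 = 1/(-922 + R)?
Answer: 2*I*√67330077809/511 ≈ 1015.6*I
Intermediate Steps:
O(X) = -5*X² (O(X) = -5*X*X = -5*X²)
Y(R) = -3/7 + 1/(7*(-922 + R))
x = -1031400 (x = ((-186 - 5)*(-188 + 158))*(-5*(-6)²) = (-191*(-30))*(-5*36) = 5730*(-180) = -1031400)
√(Y(1433) + x) = √((2767 - 3*1433)/(7*(-922 + 1433)) - 1031400) = √((⅐)*(2767 - 4299)/511 - 1031400) = √((⅐)*(1/511)*(-1532) - 1031400) = √(-1532/3577 - 1031400) = √(-3689319332/3577) = 2*I*√67330077809/511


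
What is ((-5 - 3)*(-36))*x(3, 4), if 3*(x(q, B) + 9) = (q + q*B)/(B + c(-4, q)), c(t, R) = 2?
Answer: -2352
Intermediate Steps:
x(q, B) = -9 + (q + B*q)/(3*(2 + B)) (x(q, B) = -9 + ((q + q*B)/(B + 2))/3 = -9 + ((q + B*q)/(2 + B))/3 = -9 + (q + B*q)/(3*(2 + B)))
((-5 - 3)*(-36))*x(3, 4) = ((-5 - 3)*(-36))*((-54 + 3 - 27*4 + 4*3)/(3*(2 + 4))) = (-8*(-36))*((⅓)*(-54 + 3 - 108 + 12)/6) = 288*((⅓)*(⅙)*(-147)) = 288*(-49/6) = -2352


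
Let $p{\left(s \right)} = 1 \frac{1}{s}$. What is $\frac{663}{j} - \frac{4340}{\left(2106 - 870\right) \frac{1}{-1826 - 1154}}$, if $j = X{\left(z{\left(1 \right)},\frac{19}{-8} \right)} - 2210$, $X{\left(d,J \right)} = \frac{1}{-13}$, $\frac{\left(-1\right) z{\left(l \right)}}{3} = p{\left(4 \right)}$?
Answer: $\frac{30964426343}{2959293} \approx 10463.0$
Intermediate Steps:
$p{\left(s \right)} = \frac{1}{s}$
$z{\left(l \right)} = - \frac{3}{4}$
$X{\left(d,J \right)} = - \frac{1}{13}$
$j = - \frac{28731}{13}$ ($j = - \frac{1}{13} - 2210 = - \frac{28731}{13} \approx -2210.1$)
$\frac{663}{j} - \frac{4340}{\left(2106 - 870\right) \frac{1}{-1826 - 1154}} = \frac{663}{- \frac{28731}{13}} - \frac{4340}{\left(2106 - 870\right) \frac{1}{-1826 - 1154}} = 663 \left(- \frac{13}{28731}\right) - \frac{4340}{1236 \frac{1}{-2980}} = - \frac{2873}{9577} - \frac{4340}{1236 \left(- \frac{1}{2980}\right)} = - \frac{2873}{9577} - \frac{4340}{- \frac{309}{745}} = - \frac{2873}{9577} - - \frac{3233300}{309} = - \frac{2873}{9577} + \frac{3233300}{309} = \frac{30964426343}{2959293}$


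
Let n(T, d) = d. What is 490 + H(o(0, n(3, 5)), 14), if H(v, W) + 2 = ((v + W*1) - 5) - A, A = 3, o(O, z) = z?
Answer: 499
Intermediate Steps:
H(v, W) = -10 + W + v (H(v, W) = -2 + (((v + W*1) - 5) - 1*3) = -2 + (((v + W) - 5) - 3) = -2 + (((W + v) - 5) - 3) = -2 + ((-5 + W + v) - 3) = -2 + (-8 + W + v) = -10 + W + v)
490 + H(o(0, n(3, 5)), 14) = 490 + (-10 + 14 + 5) = 490 + 9 = 499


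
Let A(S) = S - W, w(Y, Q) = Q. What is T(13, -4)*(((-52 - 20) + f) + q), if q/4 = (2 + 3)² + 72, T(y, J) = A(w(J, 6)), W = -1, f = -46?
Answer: 1890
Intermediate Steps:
A(S) = 1 + S (A(S) = S - 1*(-1) = S + 1 = 1 + S)
T(y, J) = 7 (T(y, J) = 1 + 6 = 7)
q = 388 (q = 4*((2 + 3)² + 72) = 4*(5² + 72) = 4*(25 + 72) = 4*97 = 388)
T(13, -4)*(((-52 - 20) + f) + q) = 7*(((-52 - 20) - 46) + 388) = 7*((-72 - 46) + 388) = 7*(-118 + 388) = 7*270 = 1890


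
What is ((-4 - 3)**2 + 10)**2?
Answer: 3481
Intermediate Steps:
((-4 - 3)**2 + 10)**2 = ((-7)**2 + 10)**2 = (49 + 10)**2 = 59**2 = 3481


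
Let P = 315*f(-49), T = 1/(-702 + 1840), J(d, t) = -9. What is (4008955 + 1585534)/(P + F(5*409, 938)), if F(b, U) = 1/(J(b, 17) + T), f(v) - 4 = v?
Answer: -57293161849/145167313 ≈ -394.67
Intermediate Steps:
f(v) = 4 + v
T = 1/1138 ≈ 0.00087873
F(b, U) = -1138/10241 (F(b, U) = 1/(-9 + 1/1138) = 1/(-10241/1138) = -1138/10241)
P = -14175 (P = 315*(4 - 49) = 315*(-45) = -14175)
(4008955 + 1585534)/(P + F(5*409, 938)) = (4008955 + 1585534)/(-14175 - 1138/10241) = 5594489/(-145167313/10241) = 5594489*(-10241/145167313) = -57293161849/145167313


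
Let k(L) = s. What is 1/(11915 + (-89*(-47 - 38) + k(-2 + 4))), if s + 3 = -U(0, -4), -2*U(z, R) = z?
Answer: 1/19477 ≈ 5.1343e-5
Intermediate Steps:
U(z, R) = -z/2
s = -3 (s = -3 - (-1)*0/2 = -3 - 1*0 = -3 + 0 = -3)
k(L) = -3
1/(11915 + (-89*(-47 - 38) + k(-2 + 4))) = 1/(11915 + (-89*(-47 - 38) - 3)) = 1/(11915 + (-89*(-85) - 3)) = 1/(11915 + (7565 - 3)) = 1/(11915 + 7562) = 1/19477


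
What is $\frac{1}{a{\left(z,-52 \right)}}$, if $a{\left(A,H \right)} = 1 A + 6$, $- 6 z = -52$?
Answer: $\frac{3}{44} \approx 0.068182$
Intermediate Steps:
$z = \frac{26}{3}$ ($z = \left(- \frac{1}{6}\right) \left(-52\right) = \frac{26}{3} \approx 8.6667$)
$a{\left(A,H \right)} = 6 + A$ ($a{\left(A,H \right)} = A + 6 = 6 + A$)
$\frac{1}{a{\left(z,-52 \right)}} = \frac{1}{6 + \frac{26}{3}} = \frac{1}{\frac{44}{3}} = \frac{3}{44}$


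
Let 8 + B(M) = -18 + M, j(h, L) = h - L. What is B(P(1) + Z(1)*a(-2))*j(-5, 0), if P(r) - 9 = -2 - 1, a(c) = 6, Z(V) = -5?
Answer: 250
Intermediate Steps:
P(r) = 6 (P(r) = 9 + (-2 - 1) = 9 - 3 = 6)
B(M) = -26 + M (B(M) = -8 + (-18 + M) = -26 + M)
B(P(1) + Z(1)*a(-2))*j(-5, 0) = (-26 + (6 - 5*6))*(-5 - 1*0) = (-26 + (6 - 30))*(-5 + 0) = (-26 - 24)*(-5) = -50*(-5) = 250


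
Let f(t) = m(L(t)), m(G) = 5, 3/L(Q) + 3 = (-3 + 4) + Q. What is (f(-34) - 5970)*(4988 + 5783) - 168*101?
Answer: -64265983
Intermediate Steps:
L(Q) = 3/(-2 + Q) (L(Q) = 3/(-3 + ((-3 + 4) + Q)) = 3/(-3 + (1 + Q)) = 3/(-2 + Q))
f(t) = 5
(f(-34) - 5970)*(4988 + 5783) - 168*101 = (5 - 5970)*(4988 + 5783) - 168*101 = -5965*10771 - 1*16968 = -64249015 - 16968 = -64265983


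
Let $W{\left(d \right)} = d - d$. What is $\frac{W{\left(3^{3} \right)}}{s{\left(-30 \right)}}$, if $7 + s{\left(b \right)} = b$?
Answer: $0$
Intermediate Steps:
$W{\left(d \right)} = 0$
$s{\left(b \right)} = -7 + b$
$\frac{W{\left(3^{3} \right)}}{s{\left(-30 \right)}} = \frac{0}{-7 - 30} = \frac{0}{-37} = 0 \left(- \frac{1}{37}\right) = 0$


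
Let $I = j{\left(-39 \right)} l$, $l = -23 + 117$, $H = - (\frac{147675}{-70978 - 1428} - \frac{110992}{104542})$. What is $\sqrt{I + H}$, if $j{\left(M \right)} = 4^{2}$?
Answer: $\frac{\sqrt{21588037116194320068530}}{3784734026} \approx 38.821$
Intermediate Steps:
$H = \frac{11737363301}{3784734026}$ ($H = - (\frac{147675}{-72406} - \frac{55496}{52271}) = - (147675 \left(- \frac{1}{72406}\right) - \frac{55496}{52271}) = - (- \frac{147675}{72406} - \frac{55496}{52271}) = \left(-1\right) \left(- \frac{11737363301}{3784734026}\right) = \frac{11737363301}{3784734026} \approx 3.1012$)
$j{\left(M \right)} = 16$
$l = 94$
$I = 1504$ ($I = 16 \cdot 94 = 1504$)
$\sqrt{I + H} = \sqrt{1504 + \frac{11737363301}{3784734026}} = \sqrt{\frac{5703977338405}{3784734026}} = \frac{\sqrt{21588037116194320068530}}{3784734026}$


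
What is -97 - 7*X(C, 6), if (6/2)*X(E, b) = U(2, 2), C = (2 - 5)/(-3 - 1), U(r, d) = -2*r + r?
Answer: -277/3 ≈ -92.333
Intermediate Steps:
U(r, d) = -r
C = 3/4 (C = -3/(-4) = -3*(-1/4) = 3/4 ≈ 0.75000)
X(E, b) = -2/3 (X(E, b) = (-1*2)/3 = (1/3)*(-2) = -2/3)
-97 - 7*X(C, 6) = -97 - 7*(-2/3) = -97 + 14/3 = -277/3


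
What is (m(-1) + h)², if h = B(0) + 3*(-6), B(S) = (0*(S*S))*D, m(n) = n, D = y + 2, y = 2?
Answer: 361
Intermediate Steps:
D = 4 (D = 2 + 2 = 4)
B(S) = 0 (B(S) = (0*(S*S))*4 = (0*S²)*4 = 0*4 = 0)
h = -18 (h = 0 + 3*(-6) = 0 - 18 = -18)
(m(-1) + h)² = (-1 - 18)² = (-19)² = 361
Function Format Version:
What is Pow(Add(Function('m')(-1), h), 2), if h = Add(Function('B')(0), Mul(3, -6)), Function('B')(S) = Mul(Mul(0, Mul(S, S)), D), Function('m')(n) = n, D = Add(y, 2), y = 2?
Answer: 361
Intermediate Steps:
D = 4 (D = Add(2, 2) = 4)
Function('B')(S) = 0 (Function('B')(S) = Mul(Mul(0, Mul(S, S)), 4) = Mul(Mul(0, Pow(S, 2)), 4) = Mul(0, 4) = 0)
h = -18 (h = Add(0, Mul(3, -6)) = Add(0, -18) = -18)
Pow(Add(Function('m')(-1), h), 2) = Pow(Add(-1, -18), 2) = Pow(-19, 2) = 361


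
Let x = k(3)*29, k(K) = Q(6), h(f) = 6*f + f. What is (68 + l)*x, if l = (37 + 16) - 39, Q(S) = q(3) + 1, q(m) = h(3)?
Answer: 52316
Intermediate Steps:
h(f) = 7*f
q(m) = 21 (q(m) = 7*3 = 21)
Q(S) = 22 (Q(S) = 21 + 1 = 22)
k(K) = 22
x = 638 (x = 22*29 = 638)
l = 14 (l = 53 - 39 = 14)
(68 + l)*x = (68 + 14)*638 = 82*638 = 52316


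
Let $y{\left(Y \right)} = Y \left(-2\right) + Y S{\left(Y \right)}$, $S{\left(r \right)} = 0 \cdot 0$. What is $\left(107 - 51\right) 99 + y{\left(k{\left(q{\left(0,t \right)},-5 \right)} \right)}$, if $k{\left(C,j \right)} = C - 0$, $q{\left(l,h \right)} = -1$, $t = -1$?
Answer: $5546$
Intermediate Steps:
$S{\left(r \right)} = 0$
$k{\left(C,j \right)} = C$ ($k{\left(C,j \right)} = C + 0 = C$)
$y{\left(Y \right)} = - 2 Y$ ($y{\left(Y \right)} = Y \left(-2\right) + Y 0 = - 2 Y + 0 = - 2 Y$)
$\left(107 - 51\right) 99 + y{\left(k{\left(q{\left(0,t \right)},-5 \right)} \right)} = \left(107 - 51\right) 99 - -2 = 56 \cdot 99 + 2 = 5544 + 2 = 5546$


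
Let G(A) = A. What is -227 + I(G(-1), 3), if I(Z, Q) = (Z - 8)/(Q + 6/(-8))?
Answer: -231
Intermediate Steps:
I(Z, Q) = (-8 + Z)/(-3/4 + Q) (I(Z, Q) = (-8 + Z)/(Q + 6*(-1/8)) = (-8 + Z)/(Q - 3/4) = (-8 + Z)/(-3/4 + Q))
-227 + I(G(-1), 3) = -227 + 4*(-8 - 1)/(-3 + 4*3) = -227 + 4*(-9)/(-3 + 12) = -227 + 4*(-9)/9 = -227 + 4*(1/9)*(-9) = -227 - 4 = -231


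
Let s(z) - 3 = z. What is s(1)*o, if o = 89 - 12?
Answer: 308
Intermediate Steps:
s(z) = 3 + z
o = 77
s(1)*o = (3 + 1)*77 = 4*77 = 308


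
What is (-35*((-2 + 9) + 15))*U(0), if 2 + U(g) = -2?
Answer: 3080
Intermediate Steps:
U(g) = -4 (U(g) = -2 - 2 = -4)
(-35*((-2 + 9) + 15))*U(0) = -35*((-2 + 9) + 15)*(-4) = -35*(7 + 15)*(-4) = -35*22*(-4) = -770*(-4) = 3080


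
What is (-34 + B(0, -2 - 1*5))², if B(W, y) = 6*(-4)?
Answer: 3364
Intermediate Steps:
B(W, y) = -24
(-34 + B(0, -2 - 1*5))² = (-34 - 24)² = (-58)² = 3364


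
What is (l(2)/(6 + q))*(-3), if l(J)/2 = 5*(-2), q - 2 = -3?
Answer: 12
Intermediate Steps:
q = -1 (q = 2 - 3 = -1)
l(J) = -20 (l(J) = 2*(5*(-2)) = 2*(-10) = -20)
(l(2)/(6 + q))*(-3) = -20/(6 - 1)*(-3) = -20/5*(-3) = -20*1/5*(-3) = -4*(-3) = 12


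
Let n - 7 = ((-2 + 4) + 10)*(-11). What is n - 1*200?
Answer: -325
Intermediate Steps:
n = -125 (n = 7 + ((-2 + 4) + 10)*(-11) = 7 + (2 + 10)*(-11) = 7 + 12*(-11) = 7 - 132 = -125)
n - 1*200 = -125 - 1*200 = -125 - 200 = -325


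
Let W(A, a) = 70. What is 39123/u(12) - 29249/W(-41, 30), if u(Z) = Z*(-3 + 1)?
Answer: -573431/280 ≈ -2048.0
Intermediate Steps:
u(Z) = -2*Z (u(Z) = Z*(-2) = -2*Z)
39123/u(12) - 29249/W(-41, 30) = 39123/((-2*12)) - 29249/70 = 39123/(-24) - 29249*1/70 = 39123*(-1/24) - 29249/70 = -13041/8 - 29249/70 = -573431/280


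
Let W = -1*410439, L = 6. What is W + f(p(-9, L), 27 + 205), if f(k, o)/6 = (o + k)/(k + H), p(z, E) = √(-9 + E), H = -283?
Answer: -16436637153/40046 - 1545*I*√3/40046 ≈ -4.1044e+5 - 0.066824*I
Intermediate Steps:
W = -410439
f(k, o) = 6*(k + o)/(-283 + k) (f(k, o) = 6*((o + k)/(k - 283)) = 6*((k + o)/(-283 + k)) = 6*(k + o)/(-283 + k))
W + f(p(-9, L), 27 + 205) = -410439 + 6*(√(-9 + 6) + (27 + 205))/(-283 + √(-9 + 6)) = -410439 + 6*(√(-3) + 232)/(-283 + √(-3)) = -410439 + 6*(I*√3 + 232)/(-283 + I*√3) = -410439 + 6*(232 + I*√3)/(-283 + I*√3)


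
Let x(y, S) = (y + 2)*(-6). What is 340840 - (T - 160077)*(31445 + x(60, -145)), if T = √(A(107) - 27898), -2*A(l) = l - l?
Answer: 4974413461 - 31073*I*√27898 ≈ 4.9744e+9 - 5.19e+6*I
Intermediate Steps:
A(l) = 0 (A(l) = -(l - l)/2 = -½*0 = 0)
T = I*√27898 (T = √(0 - 27898) = √(-27898) = I*√27898 ≈ 167.03*I)
x(y, S) = -12 - 6*y (x(y, S) = (2 + y)*(-6) = -12 - 6*y)
340840 - (T - 160077)*(31445 + x(60, -145)) = 340840 - (I*√27898 - 160077)*(31445 + (-12 - 6*60)) = 340840 - (-160077 + I*√27898)*(31445 + (-12 - 360)) = 340840 - (-160077 + I*√27898)*(31445 - 372) = 340840 - (-160077 + I*√27898)*31073 = 340840 - (-4974072621 + 31073*I*√27898) = 340840 + (4974072621 - 31073*I*√27898) = 4974413461 - 31073*I*√27898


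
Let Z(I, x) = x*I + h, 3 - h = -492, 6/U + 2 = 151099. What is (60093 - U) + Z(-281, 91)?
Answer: 5290963643/151097 ≈ 35017.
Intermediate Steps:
U = 6/151097 (U = 6/(-2 + 151099) = 6/151097 ≈ 3.9710e-5)
h = 495 (h = 3 - 1*(-492) = 3 + 492 = 495)
Z(I, x) = 495 + I*x (Z(I, x) = x*I + 495 = I*x + 495 = 495 + I*x)
(60093 - U) + Z(-281, 91) = (60093 - 1*6/151097) + (495 - 281*91) = (60093 - 6/151097) + (495 - 25571) = 9079872015/151097 - 25076 = 5290963643/151097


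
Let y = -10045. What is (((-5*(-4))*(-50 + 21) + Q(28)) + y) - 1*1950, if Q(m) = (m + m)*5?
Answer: -12295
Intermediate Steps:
Q(m) = 10*m (Q(m) = (2*m)*5 = 10*m)
(((-5*(-4))*(-50 + 21) + Q(28)) + y) - 1*1950 = (((-5*(-4))*(-50 + 21) + 10*28) - 10045) - 1*1950 = ((20*(-29) + 280) - 10045) - 1950 = ((-580 + 280) - 10045) - 1950 = (-300 - 10045) - 1950 = -10345 - 1950 = -12295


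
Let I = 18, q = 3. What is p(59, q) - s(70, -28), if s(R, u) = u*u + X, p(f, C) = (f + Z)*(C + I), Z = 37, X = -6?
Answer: 1238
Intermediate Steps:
p(f, C) = (18 + C)*(37 + f) (p(f, C) = (f + 37)*(C + 18) = (37 + f)*(18 + C) = (18 + C)*(37 + f))
s(R, u) = -6 + u**2 (s(R, u) = u*u - 6 = u**2 - 6 = -6 + u**2)
p(59, q) - s(70, -28) = (666 + 18*59 + 37*3 + 3*59) - (-6 + (-28)**2) = (666 + 1062 + 111 + 177) - (-6 + 784) = 2016 - 1*778 = 2016 - 778 = 1238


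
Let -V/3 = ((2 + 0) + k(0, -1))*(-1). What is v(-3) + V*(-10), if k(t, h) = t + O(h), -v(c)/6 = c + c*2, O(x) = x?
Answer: 24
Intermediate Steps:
v(c) = -18*c (v(c) = -6*(c + c*2) = -6*(c + 2*c) = -18*c)
k(t, h) = h + t (k(t, h) = t + h = h + t)
V = 3 (V = -3*((2 + 0) + (-1 + 0))*(-1) = -3*(2 - 1)*(-1) = -3*(-1) = 3)
v(-3) + V*(-10) = -18*(-3) + 3*(-10) = 54 - 30 = 24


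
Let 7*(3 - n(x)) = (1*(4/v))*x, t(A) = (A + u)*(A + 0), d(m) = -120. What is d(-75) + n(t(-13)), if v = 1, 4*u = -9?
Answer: -1612/7 ≈ -230.29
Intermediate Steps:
u = -9/4 (u = (¼)*(-9) = -9/4 ≈ -2.2500)
t(A) = A*(-9/4 + A) (t(A) = (A - 9/4)*(A + 0) = (-9/4 + A)*A = A*(-9/4 + A))
n(x) = 3 - 4*x/7 (n(x) = 3 - 1*(4/1)*x/7 = 3 - 1*(4*1)*x/7 = 3 - 1*4*x/7 = 3 - 4*x/7)
d(-75) + n(t(-13)) = -120 + (3 - (-13)*(-9 + 4*(-13))/7) = -120 + (3 - (-13)*(-9 - 52)/7) = -120 + (3 - (-13)*(-61)/7) = -120 + (3 - 4/7*793/4) = -120 + (3 - 793/7) = -120 - 772/7 = -1612/7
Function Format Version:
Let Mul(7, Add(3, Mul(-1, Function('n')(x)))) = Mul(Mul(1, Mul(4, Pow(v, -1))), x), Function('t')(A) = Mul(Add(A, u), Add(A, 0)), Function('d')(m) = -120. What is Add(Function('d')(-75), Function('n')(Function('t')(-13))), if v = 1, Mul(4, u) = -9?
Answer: Rational(-1612, 7) ≈ -230.29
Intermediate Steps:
u = Rational(-9, 4) (u = Mul(Rational(1, 4), -9) = Rational(-9, 4) ≈ -2.2500)
Function('t')(A) = Mul(A, Add(Rational(-9, 4), A)) (Function('t')(A) = Mul(Add(A, Rational(-9, 4)), Add(A, 0)) = Mul(Add(Rational(-9, 4), A), A) = Mul(A, Add(Rational(-9, 4), A)))
Function('n')(x) = Add(3, Mul(Rational(-4, 7), x)) (Function('n')(x) = Add(3, Mul(Rational(-1, 7), Mul(Mul(1, Mul(4, Pow(1, -1))), x))) = Add(3, Mul(Rational(-1, 7), Mul(Mul(1, Mul(4, 1)), x))) = Add(3, Mul(Rational(-1, 7), Mul(Mul(1, 4), x))) = Add(3, Mul(Rational(-1, 7), Mul(4, x))) = Add(3, Mul(Rational(-4, 7), x)))
Add(Function('d')(-75), Function('n')(Function('t')(-13))) = Add(-120, Add(3, Mul(Rational(-4, 7), Mul(Rational(1, 4), -13, Add(-9, Mul(4, -13)))))) = Add(-120, Add(3, Mul(Rational(-4, 7), Mul(Rational(1, 4), -13, Add(-9, -52))))) = Add(-120, Add(3, Mul(Rational(-4, 7), Mul(Rational(1, 4), -13, -61)))) = Add(-120, Add(3, Mul(Rational(-4, 7), Rational(793, 4)))) = Add(-120, Add(3, Rational(-793, 7))) = Add(-120, Rational(-772, 7)) = Rational(-1612, 7)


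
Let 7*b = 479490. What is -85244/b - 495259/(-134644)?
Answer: 78564292979/32280225780 ≈ 2.4338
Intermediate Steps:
b = 479490/7 (b = (⅐)*479490 = 479490/7 ≈ 68499.)
-85244/b - 495259/(-134644) = -85244/479490/7 - 495259/(-134644) = -85244*7/479490 - 495259*(-1/134644) = -298354/239745 + 495259/134644 = 78564292979/32280225780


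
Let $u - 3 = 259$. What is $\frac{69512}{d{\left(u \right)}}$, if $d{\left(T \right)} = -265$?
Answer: $- \frac{69512}{265} \approx -262.31$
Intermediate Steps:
$u = 262$ ($u = 3 + 259 = 262$)
$\frac{69512}{d{\left(u \right)}} = \frac{69512}{-265} = 69512 \left(- \frac{1}{265}\right) = - \frac{69512}{265}$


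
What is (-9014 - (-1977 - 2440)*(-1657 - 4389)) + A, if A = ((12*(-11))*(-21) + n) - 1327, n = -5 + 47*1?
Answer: -26712709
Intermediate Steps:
n = 42 (n = -5 + 47 = 42)
A = 1487 (A = ((12*(-11))*(-21) + 42) - 1327 = (-132*(-21) + 42) - 1327 = (2772 + 42) - 1327 = 2814 - 1327 = 1487)
(-9014 - (-1977 - 2440)*(-1657 - 4389)) + A = (-9014 - (-1977 - 2440)*(-1657 - 4389)) + 1487 = (-9014 - (-4417)*(-6046)) + 1487 = (-9014 - 1*26705182) + 1487 = (-9014 - 26705182) + 1487 = -26714196 + 1487 = -26712709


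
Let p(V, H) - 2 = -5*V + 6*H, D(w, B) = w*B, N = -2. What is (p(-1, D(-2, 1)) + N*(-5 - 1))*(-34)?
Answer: -238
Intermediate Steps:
D(w, B) = B*w
p(V, H) = 2 - 5*V + 6*H (p(V, H) = 2 + (-5*V + 6*H) = 2 - 5*V + 6*H)
(p(-1, D(-2, 1)) + N*(-5 - 1))*(-34) = ((2 - 5*(-1) + 6*(1*(-2))) - 2*(-5 - 1))*(-34) = ((2 + 5 + 6*(-2)) - 2*(-6))*(-34) = ((2 + 5 - 12) + 12)*(-34) = (-5 + 12)*(-34) = 7*(-34) = -238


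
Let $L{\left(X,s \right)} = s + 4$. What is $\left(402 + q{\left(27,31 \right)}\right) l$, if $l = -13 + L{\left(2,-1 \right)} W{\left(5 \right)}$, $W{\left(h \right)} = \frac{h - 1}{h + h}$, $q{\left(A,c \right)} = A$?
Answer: $- \frac{25311}{5} \approx -5062.2$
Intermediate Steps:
$L{\left(X,s \right)} = 4 + s$
$W{\left(h \right)} = \frac{-1 + h}{2 h}$
$l = - \frac{59}{5}$ ($l = -13 + \left(4 - 1\right) \frac{-1 + 5}{2 \cdot 5} = -13 + 3 \cdot \frac{1}{2} \cdot \frac{1}{5} \cdot 4 = -13 + 3 \cdot \frac{2}{5} = -13 + \frac{6}{5} = - \frac{59}{5} \approx -11.8$)
$\left(402 + q{\left(27,31 \right)}\right) l = \left(402 + 27\right) \left(- \frac{59}{5}\right) = 429 \left(- \frac{59}{5}\right) = - \frac{25311}{5}$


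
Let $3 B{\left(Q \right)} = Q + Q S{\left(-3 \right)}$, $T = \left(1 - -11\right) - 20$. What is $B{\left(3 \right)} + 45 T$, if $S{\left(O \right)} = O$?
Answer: $-362$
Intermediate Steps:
$T = -8$ ($T = \left(1 + 11\right) - 20 = 12 - 20 = -8$)
$B{\left(Q \right)} = - \frac{2 Q}{3}$ ($B{\left(Q \right)} = \frac{Q + Q \left(-3\right)}{3} = \frac{Q - 3 Q}{3} = \frac{\left(-2\right) Q}{3} = - \frac{2 Q}{3}$)
$B{\left(3 \right)} + 45 T = \left(- \frac{2}{3}\right) 3 + 45 \left(-8\right) = -2 - 360 = -362$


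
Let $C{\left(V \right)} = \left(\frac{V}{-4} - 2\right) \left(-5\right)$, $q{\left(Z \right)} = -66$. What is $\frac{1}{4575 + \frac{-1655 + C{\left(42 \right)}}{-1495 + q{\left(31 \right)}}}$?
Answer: $\frac{446}{2040905} \approx 0.00021853$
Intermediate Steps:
$C{\left(V \right)} = 10 + \frac{5 V}{4}$ ($C{\left(V \right)} = \left(V \left(- \frac{1}{4}\right) - 2\right) \left(-5\right) = \left(- \frac{V}{4} - 2\right) \left(-5\right) = \left(-2 - \frac{V}{4}\right) \left(-5\right) = 10 + \frac{5 V}{4}$)
$\frac{1}{4575 + \frac{-1655 + C{\left(42 \right)}}{-1495 + q{\left(31 \right)}}} = \frac{1}{4575 + \frac{-1655 + \left(10 + \frac{5}{4} \cdot 42\right)}{-1495 - 66}} = \frac{1}{4575 + \frac{-1655 + \left(10 + \frac{105}{2}\right)}{-1561}} = \frac{1}{4575 + \left(-1655 + \frac{125}{2}\right) \left(- \frac{1}{1561}\right)} = \frac{1}{4575 - - \frac{455}{446}} = \frac{1}{4575 + \frac{455}{446}} = \frac{1}{\frac{2040905}{446}} = \frac{446}{2040905}$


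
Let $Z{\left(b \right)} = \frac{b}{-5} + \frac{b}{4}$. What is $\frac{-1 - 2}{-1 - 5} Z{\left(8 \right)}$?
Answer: $\frac{1}{5} \approx 0.2$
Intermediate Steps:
$Z{\left(b \right)} = \frac{b}{20}$ ($Z{\left(b \right)} = b \left(- \frac{1}{5}\right) + b \frac{1}{4} = - \frac{b}{5} + \frac{b}{4} = \frac{b}{20}$)
$\frac{-1 - 2}{-1 - 5} Z{\left(8 \right)} = \frac{-1 - 2}{-1 - 5} \cdot \frac{1}{20} \cdot 8 = - \frac{3}{-6} \cdot \frac{2}{5} = \left(-3\right) \left(- \frac{1}{6}\right) \frac{2}{5} = \frac{1}{2} \cdot \frac{2}{5} = \frac{1}{5}$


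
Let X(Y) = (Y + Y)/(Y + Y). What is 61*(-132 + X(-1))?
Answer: -7991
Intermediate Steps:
X(Y) = 1 (X(Y) = (2*Y)/((2*Y)) = (2*Y)*(1/(2*Y)) = 1)
61*(-132 + X(-1)) = 61*(-132 + 1) = 61*(-131) = -7991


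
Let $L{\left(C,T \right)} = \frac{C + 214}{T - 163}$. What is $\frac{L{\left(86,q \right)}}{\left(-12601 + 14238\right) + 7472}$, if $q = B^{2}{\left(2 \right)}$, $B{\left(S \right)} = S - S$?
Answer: $- \frac{300}{1484767} \approx -0.00020205$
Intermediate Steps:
$B{\left(S \right)} = 0$
$q = 0$ ($q = 0^{2} = 0$)
$L{\left(C,T \right)} = \frac{214 + C}{-163 + T}$
$\frac{L{\left(86,q \right)}}{\left(-12601 + 14238\right) + 7472} = \frac{\frac{1}{-163 + 0} \left(214 + 86\right)}{\left(-12601 + 14238\right) + 7472} = \frac{\frac{1}{-163} \cdot 300}{1637 + 7472} = \frac{\left(- \frac{1}{163}\right) 300}{9109} = \left(- \frac{300}{163}\right) \frac{1}{9109} = - \frac{300}{1484767}$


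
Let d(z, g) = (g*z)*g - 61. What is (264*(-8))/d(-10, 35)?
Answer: 2112/12311 ≈ 0.17155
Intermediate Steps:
d(z, g) = -61 + z*g**2 (d(z, g) = z*g**2 - 61 = -61 + z*g**2)
(264*(-8))/d(-10, 35) = (264*(-8))/(-61 - 10*35**2) = -2112/(-61 - 10*1225) = -2112/(-61 - 12250) = -2112/(-12311) = -2112*(-1/12311) = 2112/12311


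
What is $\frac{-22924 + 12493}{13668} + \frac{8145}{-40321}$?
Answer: $- \frac{177304737}{183702476} \approx -0.96517$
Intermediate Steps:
$\frac{-22924 + 12493}{13668} + \frac{8145}{-40321} = \left(-10431\right) \frac{1}{13668} + 8145 \left(- \frac{1}{40321}\right) = - \frac{3477}{4556} - \frac{8145}{40321} = - \frac{177304737}{183702476}$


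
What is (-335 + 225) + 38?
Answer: -72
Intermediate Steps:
(-335 + 225) + 38 = -110 + 38 = -72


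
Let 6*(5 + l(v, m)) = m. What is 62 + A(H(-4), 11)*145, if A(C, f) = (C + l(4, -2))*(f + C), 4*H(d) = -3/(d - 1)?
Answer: -1996357/240 ≈ -8318.2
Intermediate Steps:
l(v, m) = -5 + m/6
H(d) = -3/(4*(-1 + d)) (H(d) = (-3/(d - 1))/4 = (-3/(-1 + d))/4 = -3/(4*(-1 + d)))
A(C, f) = (-16/3 + C)*(C + f) (A(C, f) = (C + (-5 + (⅙)*(-2)))*(f + C) = (C + (-5 - ⅓))*(C + f) = (C - 16/3)*(C + f) = (-16/3 + C)*(C + f))
62 + A(H(-4), 11)*145 = 62 + ((-3/(-4 + 4*(-4)))² - (-16)/(-4 + 4*(-4)) - 16/3*11 - 3/(-4 + 4*(-4))*11)*145 = 62 + ((-3/(-4 - 16))² - (-16)/(-4 - 16) - 176/3 - 3/(-4 - 16)*11)*145 = 62 + ((-3/(-20))² - (-16)/(-20) - 176/3 - 3/(-20)*11)*145 = 62 + ((-3*(-1/20))² - (-16)*(-1)/20 - 176/3 - 3*(-1/20)*11)*145 = 62 + ((3/20)² - 16/3*3/20 - 176/3 + (3/20)*11)*145 = 62 + (9/400 - ⅘ - 176/3 + 33/20)*145 = 62 - 69353/1200*145 = 62 - 2011237/240 = -1996357/240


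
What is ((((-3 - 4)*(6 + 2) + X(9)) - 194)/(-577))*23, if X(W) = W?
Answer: 5543/577 ≈ 9.6066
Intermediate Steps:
((((-3 - 4)*(6 + 2) + X(9)) - 194)/(-577))*23 = ((((-3 - 4)*(6 + 2) + 9) - 194)/(-577))*23 = (((-7*8 + 9) - 194)*(-1/577))*23 = (((-56 + 9) - 194)*(-1/577))*23 = ((-47 - 194)*(-1/577))*23 = -241*(-1/577)*23 = (241/577)*23 = 5543/577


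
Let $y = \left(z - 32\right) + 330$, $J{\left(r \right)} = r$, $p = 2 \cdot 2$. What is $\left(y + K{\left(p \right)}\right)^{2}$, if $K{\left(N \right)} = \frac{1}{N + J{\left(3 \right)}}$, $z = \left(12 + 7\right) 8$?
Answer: $\frac{9928801}{49} \approx 2.0263 \cdot 10^{5}$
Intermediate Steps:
$z = 152$ ($z = 19 \cdot 8 = 152$)
$p = 4$
$K{\left(N \right)} = \frac{1}{3 + N}$ ($K{\left(N \right)} = \frac{1}{N + 3} = \frac{1}{3 + N}$)
$y = 450$ ($y = \left(152 - 32\right) + 330 = 120 + 330 = 450$)
$\left(y + K{\left(p \right)}\right)^{2} = \left(450 + \frac{1}{3 + 4}\right)^{2} = \left(450 + \frac{1}{7}\right)^{2} = \left(\frac{3151}{7}\right)^{2} = \frac{9928801}{49}$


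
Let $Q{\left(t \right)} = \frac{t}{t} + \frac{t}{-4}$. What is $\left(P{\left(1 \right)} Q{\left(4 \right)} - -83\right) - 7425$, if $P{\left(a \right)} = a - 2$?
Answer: $-7342$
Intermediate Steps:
$P{\left(a \right)} = -2 + a$ ($P{\left(a \right)} = a - 2 = -2 + a$)
$Q{\left(t \right)} = 1 - \frac{t}{4}$ ($Q{\left(t \right)} = 1 + t \left(- \frac{1}{4}\right) = 1 - \frac{t}{4}$)
$\left(P{\left(1 \right)} Q{\left(4 \right)} - -83\right) - 7425 = \left(\left(-2 + 1\right) \left(1 - 1\right) - -83\right) - 7425 = \left(- (1 - 1) + 83\right) - 7425 = \left(\left(-1\right) 0 + 83\right) - 7425 = \left(0 + 83\right) - 7425 = 83 - 7425 = -7342$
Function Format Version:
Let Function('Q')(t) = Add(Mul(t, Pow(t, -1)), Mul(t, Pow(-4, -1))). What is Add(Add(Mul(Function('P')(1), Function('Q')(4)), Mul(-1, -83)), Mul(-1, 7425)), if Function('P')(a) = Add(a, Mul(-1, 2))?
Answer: -7342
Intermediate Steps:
Function('P')(a) = Add(-2, a) (Function('P')(a) = Add(a, -2) = Add(-2, a))
Function('Q')(t) = Add(1, Mul(Rational(-1, 4), t)) (Function('Q')(t) = Add(1, Mul(t, Rational(-1, 4))) = Add(1, Mul(Rational(-1, 4), t)))
Add(Add(Mul(Function('P')(1), Function('Q')(4)), Mul(-1, -83)), Mul(-1, 7425)) = Add(Add(Mul(Add(-2, 1), Add(1, Mul(Rational(-1, 4), 4))), Mul(-1, -83)), Mul(-1, 7425)) = Add(Add(Mul(-1, Add(1, -1)), 83), -7425) = Add(Add(Mul(-1, 0), 83), -7425) = Add(Add(0, 83), -7425) = Add(83, -7425) = -7342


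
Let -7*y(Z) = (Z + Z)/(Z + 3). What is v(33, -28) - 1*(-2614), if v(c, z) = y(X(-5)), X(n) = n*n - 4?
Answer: 10455/4 ≈ 2613.8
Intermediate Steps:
X(n) = -4 + n² (X(n) = n² - 4 = -4 + n²)
y(Z) = -2*Z/(7*(3 + Z)) (y(Z) = -(Z + Z)/(7*(Z + 3)) = -2*Z/(7*(3 + Z)))
v(c, z) = -¼ (v(c, z) = -2*(-4 + (-5)²)/(21 + 7*(-4 + (-5)²)) = -2*(-4 + 25)/(21 + 7*(-4 + 25)) = -2*21/(21 + 7*21) = -2*21/(21 + 147) = -2*21/168 = -2*21*1/168 = -¼)
v(33, -28) - 1*(-2614) = -¼ - 1*(-2614) = -¼ + 2614 = 10455/4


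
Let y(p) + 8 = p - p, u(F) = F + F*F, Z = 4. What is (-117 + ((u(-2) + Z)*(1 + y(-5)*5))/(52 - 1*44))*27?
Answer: -15795/4 ≈ -3948.8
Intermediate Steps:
u(F) = F + F**2
y(p) = -8 (y(p) = -8 + (p - p) = -8 + 0 = -8)
(-117 + ((u(-2) + Z)*(1 + y(-5)*5))/(52 - 1*44))*27 = (-117 + ((-2*(1 - 2) + 4)*(1 - 8*5))/(52 - 1*44))*27 = (-117 + ((-2*(-1) + 4)*(1 - 40))/(52 - 44))*27 = (-117 + ((2 + 4)*(-39))/8)*27 = (-117 + (6*(-39))*(1/8))*27 = (-117 - 234*1/8)*27 = (-117 - 117/4)*27 = -585/4*27 = -15795/4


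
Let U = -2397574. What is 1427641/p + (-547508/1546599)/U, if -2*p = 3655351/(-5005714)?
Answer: 3785617668291206112322054/968168159021240709 ≈ 3.9101e+6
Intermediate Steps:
p = 522193/1430204 (p = -3655351/(2*(-5005714)) = -3655351*(-1)/(2*5005714) = -½*(-522193/715102) = 522193/1430204 ≈ 0.36512)
1427641/p + (-547508/1546599)/U = 1427641/(522193/1430204) - 547508/1546599/(-2397574) = 1427641*(1430204/522193) - 547508*1/1546599*(-1/2397574) = 2041817868764/522193 - 547508/1546599*(-1/2397574) = 2041817868764/522193 + 273754/1854042775413 = 3785617668291206112322054/968168159021240709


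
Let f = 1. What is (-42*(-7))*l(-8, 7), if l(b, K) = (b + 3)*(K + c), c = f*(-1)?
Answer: -8820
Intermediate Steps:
c = -1 (c = 1*(-1) = -1)
l(b, K) = (-1 + K)*(3 + b) (l(b, K) = (b + 3)*(K - 1) = (3 + b)*(-1 + K) = (-1 + K)*(3 + b))
(-42*(-7))*l(-8, 7) = (-42*(-7))*(-3 - 1*(-8) + 3*7 + 7*(-8)) = 294*(-3 + 8 + 21 - 56) = 294*(-30) = -8820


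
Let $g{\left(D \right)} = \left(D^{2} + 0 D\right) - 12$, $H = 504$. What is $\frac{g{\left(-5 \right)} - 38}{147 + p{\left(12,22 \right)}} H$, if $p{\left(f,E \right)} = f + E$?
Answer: $- \frac{12600}{181} \approx -69.613$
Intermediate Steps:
$p{\left(f,E \right)} = E + f$
$g{\left(D \right)} = -12 + D^{2}$ ($g{\left(D \right)} = \left(D^{2} + 0\right) - 12 = D^{2} - 12 = -12 + D^{2}$)
$\frac{g{\left(-5 \right)} - 38}{147 + p{\left(12,22 \right)}} H = \frac{\left(-12 + \left(-5\right)^{2}\right) - 38}{147 + \left(22 + 12\right)} 504 = \frac{\left(-12 + 25\right) - 38}{147 + 34} \cdot 504 = \frac{13 - 38}{181} \cdot 504 = \left(-25\right) \frac{1}{181} \cdot 504 = \left(- \frac{25}{181}\right) 504 = - \frac{12600}{181}$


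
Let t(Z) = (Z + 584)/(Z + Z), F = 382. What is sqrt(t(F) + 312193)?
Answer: 7*sqrt(929727262)/382 ≈ 558.74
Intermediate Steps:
t(Z) = (584 + Z)/(2*Z) (t(Z) = (584 + Z)/((2*Z)) = (584 + Z)*(1/(2*Z)) = (584 + Z)/(2*Z))
sqrt(t(F) + 312193) = sqrt((1/2)*(584 + 382)/382 + 312193) = sqrt((1/2)*(1/382)*966 + 312193) = sqrt(483/382 + 312193) = sqrt(119258209/382) = 7*sqrt(929727262)/382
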